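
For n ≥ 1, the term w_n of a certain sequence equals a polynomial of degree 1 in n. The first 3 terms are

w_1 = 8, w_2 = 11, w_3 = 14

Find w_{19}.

1st diffs: 3, 3 (constant).
So w_n = 3n + 5.
Evaluating at n = 19 gives w_{19} = 62.

62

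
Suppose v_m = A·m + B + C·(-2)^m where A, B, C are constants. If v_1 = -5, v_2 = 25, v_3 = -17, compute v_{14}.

65617

The three given values yield: A + B - 2C = -5; 2A + B + 4C = 25; 3A + B - 8C = -17.
Subtracting the first from the second: A + 6C = 30.
Subtracting the second from the third: A - 12C = -42.
Solving: C = 4, A = 6, then B = -3.
Hence v_{14} = 6·14 + (-3) + 4·16384 = 65617.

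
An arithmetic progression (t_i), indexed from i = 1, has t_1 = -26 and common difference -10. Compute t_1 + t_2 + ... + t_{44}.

t_i = -26 + (i - 1)·(-10).
t_{44} = -456; S = 44·(-26 + (-456))/2 = -10604.

-10604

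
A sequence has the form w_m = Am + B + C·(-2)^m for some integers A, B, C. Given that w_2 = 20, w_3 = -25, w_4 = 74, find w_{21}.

Plug in m = 2, 3, 4: 2A + B + 4C = 20; 3A + B - 8C = -25; 4A + B + 16C = 74.
Subtracting the first from the second: A - 12C = -45.
Subtracting the second from the third: A + 24C = 99.
Solving: C = 4, A = 3, then B = -2.
Hence w_{21} = 3·21 + (-2) + 4·(-2097152) = -8388547.

-8388547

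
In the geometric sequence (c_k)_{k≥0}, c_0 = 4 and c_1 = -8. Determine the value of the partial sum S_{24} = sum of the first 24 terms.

Common ratio r = -2.
c_k = 4·(-2)^(k-0).
S = 4·((-2)^24 - 1)/(-2 - 1) = 4·(16777216 - 1)/(-3) = -22369620.

-22369620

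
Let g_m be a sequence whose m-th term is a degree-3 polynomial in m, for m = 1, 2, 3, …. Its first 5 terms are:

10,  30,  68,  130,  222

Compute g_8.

738

1st diffs: 20, 38, 62, 92.
2nd diffs: 18, 24, 30.
3rd diffs: 6, 6 (constant).
Newton forward-difference form: g_m = 10 + 20·C(m-1,1) + 18·C(m-1,2) + 6·C(m-1,3).
At m = 8: m-1 = 7, so g_8 = 10 + 140 + 378 + 210 = 738.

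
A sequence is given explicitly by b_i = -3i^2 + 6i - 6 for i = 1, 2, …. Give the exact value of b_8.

b_8 = -3·8^2 + 6·8 - 6 = -150.

-150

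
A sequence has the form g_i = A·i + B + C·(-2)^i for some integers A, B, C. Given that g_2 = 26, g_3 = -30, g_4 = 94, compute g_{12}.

20526

At i = 2, 3, 4: 2A + B + 4C = 26; 3A + B - 8C = -30; 4A + B + 16C = 94.
Subtracting the first from the second: A - 12C = -56.
Subtracting the second from the third: A + 24C = 124.
Solving: C = 5, A = 4, then B = -2.
Therefore g_{12} = 48 + (-2) + 5·4096 = 20526.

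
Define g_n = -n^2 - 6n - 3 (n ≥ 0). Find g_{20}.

-523

g_{20} = -1·20^2 - 6·20 - 3 = -523.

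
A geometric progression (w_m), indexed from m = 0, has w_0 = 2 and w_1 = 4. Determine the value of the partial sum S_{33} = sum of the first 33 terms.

17179869182

Common ratio r = 2.
w_m = 2·2^(m-0).
S = 2·(2^33 - 1)/(2 - 1) = 2·(8589934592 - 1)/(1) = 17179869182.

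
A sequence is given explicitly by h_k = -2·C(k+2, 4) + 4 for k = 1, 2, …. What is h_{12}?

C(14, 4) = 1001, so h_{12} = -1998.

-1998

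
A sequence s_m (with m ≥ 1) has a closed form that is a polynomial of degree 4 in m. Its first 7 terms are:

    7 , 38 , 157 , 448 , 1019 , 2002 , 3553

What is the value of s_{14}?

1st diffs: 31, 119, 291, 571, 983, 1551.
2nd diffs: 88, 172, 280, 412, 568.
3rd diffs: 84, 108, 132, 156.
4th diffs: 24, 24, 24 (constant).
So s_m = m^4 + 4m^3 - 5m^2 + 3m + 4.
Evaluating at m = 14 gives s_{14} = 48458.

48458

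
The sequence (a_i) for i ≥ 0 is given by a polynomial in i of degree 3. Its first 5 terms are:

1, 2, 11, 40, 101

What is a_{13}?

4070

1st diffs: 1, 9, 29, 61.
2nd diffs: 8, 20, 32.
3rd diffs: 12, 12 (constant).
Newton forward-difference form: a_i = 1 + 1·C(i,1) + 8·C(i,2) + 12·C(i,3).
At i = 13: i = 13, so a_{13} = 1 + 13 + 624 + 3432 = 4070.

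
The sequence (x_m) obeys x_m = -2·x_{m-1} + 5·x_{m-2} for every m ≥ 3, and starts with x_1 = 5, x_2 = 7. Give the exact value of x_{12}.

Applying the relation repeatedly:
x_3 = 11;  x_4 = 13;  x_5 = 29;  x_6 = 7;  x_7 = 131;  x_8 = -227;  x_9 = 1109;  x_{10} = -3353;  x_{11} = 12251;  x_{12} = -41267.

-41267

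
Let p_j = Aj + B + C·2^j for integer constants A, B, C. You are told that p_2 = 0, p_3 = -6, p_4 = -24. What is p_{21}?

Plug in j = 2, 3, 4: 2A + B + 4C = 0; 3A + B + 8C = -6; 4A + B + 16C = -24.
Subtracting the first from the second: A + 4C = -6.
Subtracting the second from the third: A + 8C = -18.
Solving: C = -3, A = 6, then B = 0.
Therefore p_{21} = 126 + 0 + (-3)·2097152 = -6291330.

-6291330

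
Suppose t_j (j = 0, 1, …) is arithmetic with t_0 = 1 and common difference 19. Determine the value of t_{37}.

704

t_j = 1 + (j - 0)·19.
t_{37} = 1 + 37·19 = 704.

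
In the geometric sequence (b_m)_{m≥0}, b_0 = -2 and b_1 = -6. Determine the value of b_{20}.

-6973568802

Common ratio r = 3.
b_m = (-2)·3^(m-0).
b_{20} = (-2)·3^20 = -6973568802.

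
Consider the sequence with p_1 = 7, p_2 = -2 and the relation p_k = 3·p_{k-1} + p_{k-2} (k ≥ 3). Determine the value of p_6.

Iterate the recurrence:
p_3 = 1;  p_4 = 1;  p_5 = 4;  p_6 = 13.

13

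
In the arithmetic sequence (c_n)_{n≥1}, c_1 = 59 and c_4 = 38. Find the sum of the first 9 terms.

279

Common difference d = (38 - 59) / (4 - 1) = -7.
c_n = 59 + (n - 1)·(-7).
c_9 = 3; S = 9·(59 + 3)/2 = 279.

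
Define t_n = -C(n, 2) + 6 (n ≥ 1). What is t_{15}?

C(15, 2) = 105, so t_{15} = -99.

-99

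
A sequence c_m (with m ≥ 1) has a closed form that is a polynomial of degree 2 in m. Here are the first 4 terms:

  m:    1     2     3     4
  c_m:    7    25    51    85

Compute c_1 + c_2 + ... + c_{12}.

3032

1st diffs: 18, 26, 34.
2nd diffs: 8, 8 (constant).
Newton forward-difference form: c_m = 7 + 18·C(m-1,1) + 8·C(m-1,2).
Continuing: …, 127, 177, 235, 301, …, c_{12} = 645.
Summing m = 1..12 (12 terms) gives 3032.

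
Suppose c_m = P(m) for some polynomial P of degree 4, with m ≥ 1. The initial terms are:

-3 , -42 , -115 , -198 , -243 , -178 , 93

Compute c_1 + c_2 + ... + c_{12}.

1st diffs: -39, -73, -83, -45, 65, 271.
2nd diffs: -34, -10, 38, 110, 206.
3rd diffs: 24, 48, 72, 96.
4th diffs: 24, 24, 24 (constant).
Newton forward-difference form: c_m = -3 + (-39)·C(m-1,1) + (-34)·C(m-1,2) + 24·C(m-1,3) + 24·C(m-1,4).
Continuing: …, 690, 1757, 3462, 5997, …, c_{12} = 9578.
Summing m = 1..12 (12 terms) gives 20798.

20798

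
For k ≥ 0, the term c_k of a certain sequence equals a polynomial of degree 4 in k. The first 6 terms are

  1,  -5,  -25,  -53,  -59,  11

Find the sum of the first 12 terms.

18514

1st diffs: -6, -20, -28, -6, 70.
2nd diffs: -14, -8, 22, 76.
3rd diffs: 6, 30, 54.
4th diffs: 24, 24 (constant).
Newton forward-difference form: c_k = 1 + (-6)·C(k,1) + (-14)·C(k,2) + 6·C(k,3) + 24·C(k,4).
Continuing: …, 235, 715, 1577, 2971, …, c_{11} = 8075.
Summing k = 0..11 (12 terms) gives 18514.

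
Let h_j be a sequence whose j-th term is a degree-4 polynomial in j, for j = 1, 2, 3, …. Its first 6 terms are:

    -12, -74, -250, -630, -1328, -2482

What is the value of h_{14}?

1st diffs: -62, -176, -380, -698, -1154.
2nd diffs: -114, -204, -318, -456.
3rd diffs: -90, -114, -138.
4th diffs: -24, -24 (constant).
Newton forward-difference form: h_j = -12 + (-62)·C(j-1,1) + (-114)·C(j-1,2) + (-90)·C(j-1,3) + (-24)·C(j-1,4).
At j = 14: j-1 = 13, so h_{14} = -12 - 806 - 8892 - 25740 - 17160 = -52610.

-52610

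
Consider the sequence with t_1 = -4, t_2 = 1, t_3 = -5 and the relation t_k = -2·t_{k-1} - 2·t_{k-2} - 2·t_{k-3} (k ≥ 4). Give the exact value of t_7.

-36

Iterate the recurrence:
t_4 = 16; t_5 = -24; t_6 = 26; t_7 = -36.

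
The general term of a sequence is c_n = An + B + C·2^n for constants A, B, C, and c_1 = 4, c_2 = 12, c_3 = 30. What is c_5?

Plug in n = 1, 2, 3: A + B + 2C = 4; 2A + B + 4C = 12; 3A + B + 8C = 30.
Subtracting the first from the second: A + 2C = 8.
Subtracting the second from the third: A + 4C = 18.
Solving: C = 5, A = -2, then B = -4.
So c_n = -2·n + (-4) + 5·2^n; at n=5 this is 146.

146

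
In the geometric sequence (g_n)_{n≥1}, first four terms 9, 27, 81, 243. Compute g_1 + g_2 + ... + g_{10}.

Common ratio r = 3.
g_n = 9·3^(n-1).
S = 9·(3^10 - 1)/(3 - 1) = 9·(59049 - 1)/(2) = 265716.

265716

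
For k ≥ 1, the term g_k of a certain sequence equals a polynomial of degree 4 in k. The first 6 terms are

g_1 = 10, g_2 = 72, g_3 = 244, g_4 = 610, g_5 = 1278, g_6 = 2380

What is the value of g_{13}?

1st diffs: 62, 172, 366, 668, 1102.
2nd diffs: 110, 194, 302, 434.
3rd diffs: 84, 108, 132.
4th diffs: 24, 24 (constant).
Newton forward-difference form: g_k = 10 + 62·C(k-1,1) + 110·C(k-1,2) + 84·C(k-1,3) + 24·C(k-1,4).
At k = 13: k-1 = 12, so g_{13} = 10 + 744 + 7260 + 18480 + 11880 = 38374.

38374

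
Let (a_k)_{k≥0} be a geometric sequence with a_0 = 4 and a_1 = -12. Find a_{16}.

172186884

Common ratio r = -3.
a_k = 4·(-3)^(k-0).
a_{16} = 4·(-3)^16 = 172186884.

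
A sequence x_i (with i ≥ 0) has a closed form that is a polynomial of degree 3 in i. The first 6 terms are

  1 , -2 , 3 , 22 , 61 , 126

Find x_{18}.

1st diffs: -3, 5, 19, 39, 65.
2nd diffs: 8, 14, 20, 26.
3rd diffs: 6, 6, 6 (constant).
Newton forward-difference form: x_i = 1 + (-3)·C(i,1) + 8·C(i,2) + 6·C(i,3).
At i = 18: i = 18, so x_{18} = 1 - 54 + 1224 + 4896 = 6067.

6067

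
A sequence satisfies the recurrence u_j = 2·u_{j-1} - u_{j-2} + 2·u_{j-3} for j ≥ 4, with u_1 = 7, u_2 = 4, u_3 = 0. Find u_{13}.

5740

Applying the relation repeatedly:
u_4 = 10;  u_5 = 28;  u_6 = 46;  u_7 = 84;  u_8 = 178;  u_9 = 364;  u_{10} = 718;  u_{11} = 1428;  u_{12} = 2866;  u_{13} = 5740.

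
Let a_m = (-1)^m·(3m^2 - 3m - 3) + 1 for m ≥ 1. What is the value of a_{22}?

1384

(-1)^22 = 1; 3m^2 - 3m - 3 at m=22 is 1383; so a_{22} = 1384.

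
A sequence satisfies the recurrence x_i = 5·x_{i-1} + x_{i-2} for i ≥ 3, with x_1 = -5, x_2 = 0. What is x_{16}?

-9619191425

Compute successive terms:
x_3 = -5, x_4 = -25, x_5 = -130, …, x_{13} = -68705005, x_{14} = -356756400, x_{15} = -1852487005, x_{16} = -9619191425.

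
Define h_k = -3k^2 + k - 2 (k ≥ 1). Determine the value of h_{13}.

h_{13} = -3·13^2 + 1·13 - 2 = -496.

-496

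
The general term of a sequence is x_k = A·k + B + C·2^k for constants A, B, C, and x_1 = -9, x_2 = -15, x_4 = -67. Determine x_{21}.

-10485679

Write the equations: A + B + 2C = -9; 2A + B + 4C = -15; 4A + B + 16C = -67.
Subtracting the first from the second: A + 2C = -6.
Subtracting the second from the third: 2A + 12C = -52.
Solving: C = -5, A = 4, then B = -3.
Hence x_{21} = 4·21 + (-3) + (-5)·2097152 = -10485679.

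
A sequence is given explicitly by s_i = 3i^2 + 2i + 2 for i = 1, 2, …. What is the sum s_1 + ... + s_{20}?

Over i = 1..20: Σi = 210, Σi² = 2870.
Total = (3)·2870 + (2)·210 + (2)·20 = 9070.

9070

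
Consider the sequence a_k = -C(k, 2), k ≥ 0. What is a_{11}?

-55

C(11, 2) = 55, so a_{11} = -55.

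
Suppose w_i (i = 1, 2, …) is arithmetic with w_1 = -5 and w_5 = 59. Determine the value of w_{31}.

Common difference d = (59 - (-5)) / (5 - 1) = 16.
w_i = -5 + (i - 1)·16.
w_{31} = -5 + 30·16 = 475.

475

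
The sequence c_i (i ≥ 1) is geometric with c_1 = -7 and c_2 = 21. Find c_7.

-5103

Common ratio r = -3.
c_i = (-7)·(-3)^(i-1).
c_7 = (-7)·(-3)^6 = -5103.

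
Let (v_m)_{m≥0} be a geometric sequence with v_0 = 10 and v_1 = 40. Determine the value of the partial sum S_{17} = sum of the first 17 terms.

57266230610

Common ratio r = 4.
v_m = 10·4^(m-0).
S = 10·(4^17 - 1)/(4 - 1) = 10·(17179869184 - 1)/(3) = 57266230610.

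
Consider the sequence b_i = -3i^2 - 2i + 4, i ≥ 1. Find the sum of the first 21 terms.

Over i = 1..21: Σi = 231, Σi² = 3311.
Total = (-3)·3311 + (-2)·231 + (4)·21 = -10311.

-10311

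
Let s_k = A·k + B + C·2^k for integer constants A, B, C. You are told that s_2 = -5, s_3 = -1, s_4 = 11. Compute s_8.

475

Write the equations: 2A + B + 4C = -5; 3A + B + 8C = -1; 4A + B + 16C = 11.
Subtracting the first from the second: A + 4C = 4.
Subtracting the second from the third: A + 8C = 12.
Solving: C = 2, A = -4, then B = -5.
Hence s_8 = -4·8 + (-5) + 2·256 = 475.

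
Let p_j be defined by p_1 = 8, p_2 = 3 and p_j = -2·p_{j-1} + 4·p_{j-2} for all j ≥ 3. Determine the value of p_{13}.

2031616

Iterate the recurrence:
p_3 = 26  p_4 = -40  p_5 = 184  …  p_{10} = -59904  p_{11} = 194048  p_{12} = -627712  p_{13} = 2031616.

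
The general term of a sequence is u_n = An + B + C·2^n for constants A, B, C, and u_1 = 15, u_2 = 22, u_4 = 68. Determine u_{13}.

32763

The three given values yield: A + B + 2C = 15; 2A + B + 4C = 22; 4A + B + 16C = 68.
Subtracting the first from the second: A + 2C = 7.
Subtracting the second from the third: 2A + 12C = 46.
Solving: C = 4, A = -1, then B = 8.
Therefore u_{13} = -13 + 8 + 4·8192 = 32763.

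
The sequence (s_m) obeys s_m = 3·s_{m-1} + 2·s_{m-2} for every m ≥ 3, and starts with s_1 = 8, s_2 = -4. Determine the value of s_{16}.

Step forward from the initial values:
s_3 = 4, s_4 = 4, s_5 = 20, …, s_{13} = 497492, s_{14} = 1771844, s_{15} = 6310516, s_{16} = 22475236.

22475236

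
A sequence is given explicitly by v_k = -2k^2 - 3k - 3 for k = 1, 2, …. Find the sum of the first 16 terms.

Over k = 1..16: Σk = 136, Σk² = 1496.
Total = (-2)·1496 + (-3)·136 + (-3)·16 = -3448.

-3448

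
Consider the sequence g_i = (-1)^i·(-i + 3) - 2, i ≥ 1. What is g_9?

4

(-1)^9 = -1; -i + 3 at i=9 is -6; so g_9 = 4.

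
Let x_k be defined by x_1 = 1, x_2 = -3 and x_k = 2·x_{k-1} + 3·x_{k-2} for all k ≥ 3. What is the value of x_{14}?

-797163

Applying the relation repeatedly:
x_3 = -3;  x_4 = -15;  x_5 = -39;  …;  x_{11} = -29523;  x_{12} = -88575;  x_{13} = -265719;  x_{14} = -797163.
(Characteristic roots are 3 and -1.)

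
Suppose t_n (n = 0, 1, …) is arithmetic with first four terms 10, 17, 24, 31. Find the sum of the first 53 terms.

10176

Common difference d = 7.
t_n = 10 + (n - 0)·7.
t_{52} = 374; S = 53·(10 + 374)/2 = 10176.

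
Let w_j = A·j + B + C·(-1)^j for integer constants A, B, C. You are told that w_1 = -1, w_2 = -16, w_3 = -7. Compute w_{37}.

-109

Write the equations: A + B - C = -1; 2A + B + C = -16; 3A + B - C = -7.
Subtracting the first from the second: A + 2C = -15.
Subtracting the second from the third: A - 2C = 9.
Solving: C = -6, A = -3, then B = -4.
Hence w_{37} = -3·37 + (-4) + (-6)·(-1) = -109.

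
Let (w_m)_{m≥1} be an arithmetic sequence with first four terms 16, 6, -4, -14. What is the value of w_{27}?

-244

Common difference d = -10.
w_m = 16 + (m - 1)·(-10).
w_{27} = 16 + 26·(-10) = -244.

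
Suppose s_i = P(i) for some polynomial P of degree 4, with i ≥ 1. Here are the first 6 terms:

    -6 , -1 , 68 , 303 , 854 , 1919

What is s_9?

10898

1st diffs: 5, 69, 235, 551, 1065.
2nd diffs: 64, 166, 316, 514.
3rd diffs: 102, 150, 198.
4th diffs: 48, 48 (constant).
So s_i = 2i^4 - 3i^3 - 4i - 1.
Evaluating at i = 9 gives s_9 = 10898.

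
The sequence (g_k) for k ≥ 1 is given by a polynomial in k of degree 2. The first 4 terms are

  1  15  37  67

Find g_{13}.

1st diffs: 14, 22, 30.
2nd diffs: 8, 8 (constant).
Newton forward-difference form: g_k = 1 + 14·C(k-1,1) + 8·C(k-1,2).
At k = 13: k-1 = 12, so g_{13} = 1 + 168 + 528 = 697.

697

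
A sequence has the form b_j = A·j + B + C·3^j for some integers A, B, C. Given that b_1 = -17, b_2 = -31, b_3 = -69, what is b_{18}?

-774841023

Write the equations: A + B + 3C = -17; 2A + B + 9C = -31; 3A + B + 27C = -69.
Subtracting the first from the second: A + 6C = -14.
Subtracting the second from the third: A + 18C = -38.
Solving: C = -2, A = -2, then B = -9.
Hence b_{18} = -2·18 + (-9) + (-2)·387420489 = -774841023.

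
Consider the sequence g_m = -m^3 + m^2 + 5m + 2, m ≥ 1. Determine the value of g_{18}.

g_{18} = -1·18^3 + 1·18^2 + 5·18 + 2 = -5416.

-5416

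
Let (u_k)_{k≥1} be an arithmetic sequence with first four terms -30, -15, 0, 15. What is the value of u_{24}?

315

Common difference d = 15.
u_k = -30 + (k - 1)·15.
u_{24} = -30 + 23·15 = 315.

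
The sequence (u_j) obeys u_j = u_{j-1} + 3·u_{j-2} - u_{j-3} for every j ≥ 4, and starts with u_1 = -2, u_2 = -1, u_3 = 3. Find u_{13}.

u_4 = 2  u_5 = 12  u_6 = 15  u_7 = 49  u_8 = 82  u_9 = 214  u_{10} = 411  u_{11} = 971  u_{12} = 1990  u_{13} = 4492.

4492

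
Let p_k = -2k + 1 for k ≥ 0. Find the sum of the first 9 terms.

-63

Over k = 0..8: Σk = 36.
Total = (-2)·36 + (1)·9 = -63.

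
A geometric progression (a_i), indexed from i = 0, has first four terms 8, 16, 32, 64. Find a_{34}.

137438953472

Common ratio r = 2.
a_i = 8·2^(i-0).
a_{34} = 8·2^34 = 137438953472.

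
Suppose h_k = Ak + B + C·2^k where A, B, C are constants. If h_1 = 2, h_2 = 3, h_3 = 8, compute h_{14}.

At k = 1, 2, 3: A + B + 2C = 2; 2A + B + 4C = 3; 3A + B + 8C = 8.
Subtracting the first from the second: A + 2C = 1.
Subtracting the second from the third: A + 4C = 5.
Solving: C = 2, A = -3, then B = 1.
Hence h_{14} = -3·14 + 1 + 2·16384 = 32727.

32727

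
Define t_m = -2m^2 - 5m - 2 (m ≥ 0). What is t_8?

t_8 = -2·8^2 - 5·8 - 2 = -170.

-170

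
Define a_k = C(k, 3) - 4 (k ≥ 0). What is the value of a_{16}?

556

C(16, 3) = 560, so a_{16} = 556.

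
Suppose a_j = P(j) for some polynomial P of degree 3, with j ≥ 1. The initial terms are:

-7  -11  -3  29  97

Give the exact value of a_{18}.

1st diffs: -4, 8, 32, 68.
2nd diffs: 12, 24, 36.
3rd diffs: 12, 12 (constant).
So a_j = 2j^3 - 6j^2 - 3.
Evaluating at j = 18 gives a_{18} = 9717.

9717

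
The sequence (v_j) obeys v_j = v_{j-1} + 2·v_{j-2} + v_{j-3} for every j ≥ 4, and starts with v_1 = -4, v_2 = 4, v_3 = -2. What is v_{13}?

Applying the relation repeatedly:
v_4 = 2; v_5 = 2; v_6 = 4; v_7 = 10; v_8 = 20; v_9 = 44; v_{10} = 94; v_{11} = 202; v_{12} = 434; v_{13} = 932.

932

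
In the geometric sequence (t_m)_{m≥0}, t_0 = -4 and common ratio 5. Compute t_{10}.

t_m = (-4)·5^(m-0).
t_{10} = (-4)·5^10 = -39062500.

-39062500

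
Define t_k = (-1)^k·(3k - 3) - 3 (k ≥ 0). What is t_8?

18

(-1)^8 = 1; 3k - 3 at k=8 is 21; so t_8 = 18.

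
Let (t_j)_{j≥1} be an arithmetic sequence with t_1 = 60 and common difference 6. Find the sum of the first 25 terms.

t_j = 60 + (j - 1)·6.
t_{25} = 204; S = 25·(60 + 204)/2 = 3300.

3300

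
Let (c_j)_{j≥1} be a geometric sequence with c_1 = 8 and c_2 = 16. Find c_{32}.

17179869184

Common ratio r = 2.
c_j = 8·2^(j-1).
c_{32} = 8·2^31 = 17179869184.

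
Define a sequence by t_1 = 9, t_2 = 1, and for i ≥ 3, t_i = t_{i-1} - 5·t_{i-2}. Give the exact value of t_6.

416

Applying the relation repeatedly:
t_3 = -44, t_4 = -49, t_5 = 171, t_6 = 416.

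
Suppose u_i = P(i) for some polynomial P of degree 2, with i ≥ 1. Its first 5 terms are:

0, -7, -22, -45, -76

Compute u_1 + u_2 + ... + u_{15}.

1st diffs: -7, -15, -23, -31.
2nd diffs: -8, -8, -8 (constant).
Newton forward-difference form: u_i = (-7)·C(i-1,1) + (-8)·C(i-1,2).
Continuing: …, -115, -162, -217, -280, …, u_{15} = -826.
Summing i = 1..15 (15 terms) gives -4375.

-4375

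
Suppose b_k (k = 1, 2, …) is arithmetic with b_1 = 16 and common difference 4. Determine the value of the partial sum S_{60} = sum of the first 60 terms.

8040

b_k = 16 + (k - 1)·4.
b_{60} = 252; S = 60·(16 + 252)/2 = 8040.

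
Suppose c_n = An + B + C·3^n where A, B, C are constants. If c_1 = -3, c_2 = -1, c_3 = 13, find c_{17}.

Plug in n = 1, 2, 3: A + B + 3C = -3; 2A + B + 9C = -1; 3A + B + 27C = 13.
Subtracting the first from the second: A + 6C = 2.
Subtracting the second from the third: A + 18C = 14.
Solving: C = 1, A = -4, then B = -2.
So c_n = -4·n + (-2) + 1·3^n; at n=17 this is 129140093.

129140093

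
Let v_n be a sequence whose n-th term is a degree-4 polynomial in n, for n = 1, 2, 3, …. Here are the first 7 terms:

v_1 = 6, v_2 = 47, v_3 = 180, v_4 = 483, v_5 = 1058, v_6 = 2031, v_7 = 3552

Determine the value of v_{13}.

1st diffs: 41, 133, 303, 575, 973, 1521.
2nd diffs: 92, 170, 272, 398, 548.
3rd diffs: 78, 102, 126, 150.
4th diffs: 24, 24, 24 (constant).
Newton forward-difference form: v_n = 6 + 41·C(n-1,1) + 92·C(n-1,2) + 78·C(n-1,3) + 24·C(n-1,4).
At n = 13: n-1 = 12, so v_{13} = 6 + 492 + 6072 + 17160 + 11880 = 35610.

35610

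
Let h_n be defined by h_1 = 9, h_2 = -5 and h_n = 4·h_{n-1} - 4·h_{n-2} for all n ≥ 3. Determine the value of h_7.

h_3 = -56;  h_4 = -204;  h_5 = -592;  h_6 = -1552;  h_7 = -3840.
(Characteristic roots are 2 and 2.)

-3840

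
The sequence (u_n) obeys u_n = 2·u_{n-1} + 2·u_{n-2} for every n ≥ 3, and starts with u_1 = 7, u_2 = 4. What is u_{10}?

22336

Iterate the recurrence:
u_3 = 22; u_4 = 52; u_5 = 148; u_6 = 400; u_7 = 1096; u_8 = 2992; u_9 = 8176; u_{10} = 22336.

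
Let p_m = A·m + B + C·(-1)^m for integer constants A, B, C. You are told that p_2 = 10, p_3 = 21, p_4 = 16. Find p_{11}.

45

The three given values yield: 2A + B + C = 10; 3A + B - C = 21; 4A + B + C = 16.
Subtracting the first from the second: A - 2C = 11.
Subtracting the second from the third: A + 2C = -5.
Solving: C = -4, A = 3, then B = 8.
So p_m = 3·m + 8 + (-4)·(-1)^m; at m=11 this is 45.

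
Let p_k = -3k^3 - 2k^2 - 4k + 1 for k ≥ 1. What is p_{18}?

p_{18} = -3·18^3 - 2·18^2 - 4·18 + 1 = -18215.

-18215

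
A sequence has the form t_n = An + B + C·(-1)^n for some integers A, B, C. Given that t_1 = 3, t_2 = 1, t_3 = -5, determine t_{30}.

Write the equations: A + B - C = 3; 2A + B + C = 1; 3A + B - C = -5.
Subtracting the first from the second: A + 2C = -2.
Subtracting the second from the third: A - 2C = -6.
Solving: C = 1, A = -4, then B = 8.
So t_n = -4·n + 8 + 1·(-1)^n; at n=30 this is -111.

-111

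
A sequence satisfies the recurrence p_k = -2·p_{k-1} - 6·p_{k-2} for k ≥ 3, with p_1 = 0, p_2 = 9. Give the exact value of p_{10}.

-10224

Step forward from the initial values:
p_3 = -18  p_4 = -18  p_5 = 144  p_6 = -180  p_7 = -504  p_8 = 2088  p_9 = -1152  p_{10} = -10224.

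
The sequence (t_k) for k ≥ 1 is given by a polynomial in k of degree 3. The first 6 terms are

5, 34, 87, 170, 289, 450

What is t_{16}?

1st diffs: 29, 53, 83, 119, 161.
2nd diffs: 24, 30, 36, 42.
3rd diffs: 6, 6, 6 (constant).
Newton forward-difference form: t_k = 5 + 29·C(k-1,1) + 24·C(k-1,2) + 6·C(k-1,3).
At k = 16: k-1 = 15, so t_{16} = 5 + 435 + 2520 + 2730 = 5690.

5690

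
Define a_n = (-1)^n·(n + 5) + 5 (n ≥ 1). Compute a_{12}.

(-1)^12 = 1; n + 5 at n=12 is 17; so a_{12} = 22.

22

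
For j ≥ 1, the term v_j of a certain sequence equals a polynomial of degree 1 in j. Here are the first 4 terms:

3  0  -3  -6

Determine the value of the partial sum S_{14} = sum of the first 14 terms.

-231

1st diffs: -3, -3, -3 (constant).
So v_j = -3j + 6.
Continuing: …, -9, -12, -15, -18, …, v_{14} = -36.
Summing j = 1..14 (14 terms) gives -231.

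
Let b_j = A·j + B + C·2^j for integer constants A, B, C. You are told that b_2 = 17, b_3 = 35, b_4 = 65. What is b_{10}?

3125

The three given values yield: 2A + B + 4C = 17; 3A + B + 8C = 35; 4A + B + 16C = 65.
Subtracting the first from the second: A + 4C = 18.
Subtracting the second from the third: A + 8C = 30.
Solving: C = 3, A = 6, then B = -7.
So b_j = 6·j + (-7) + 3·2^j; at j=10 this is 3125.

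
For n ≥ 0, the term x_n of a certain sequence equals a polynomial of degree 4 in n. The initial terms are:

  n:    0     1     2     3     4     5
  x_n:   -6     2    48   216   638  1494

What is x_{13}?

1st diffs: 8, 46, 168, 422, 856.
2nd diffs: 38, 122, 254, 434.
3rd diffs: 84, 132, 180.
4th diffs: 48, 48 (constant).
Newton forward-difference form: x_n = -6 + 8·C(n,1) + 38·C(n,2) + 84·C(n,3) + 48·C(n,4).
At n = 13: n = 13, so x_{13} = -6 + 104 + 2964 + 24024 + 34320 = 61406.

61406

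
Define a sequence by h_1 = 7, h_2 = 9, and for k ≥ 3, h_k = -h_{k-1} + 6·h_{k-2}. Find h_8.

Iterate the recurrence:
h_3 = 33; h_4 = 21; h_5 = 177; h_6 = -51; h_7 = 1113; h_8 = -1419.
(Characteristic roots are 2 and -3.)

-1419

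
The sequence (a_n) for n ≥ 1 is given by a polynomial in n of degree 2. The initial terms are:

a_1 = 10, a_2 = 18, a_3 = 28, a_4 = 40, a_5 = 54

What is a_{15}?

304

1st diffs: 8, 10, 12, 14.
2nd diffs: 2, 2, 2 (constant).
Newton forward-difference form: a_n = 10 + 8·C(n-1,1) + 2·C(n-1,2).
At n = 15: n-1 = 14, so a_{15} = 10 + 112 + 182 = 304.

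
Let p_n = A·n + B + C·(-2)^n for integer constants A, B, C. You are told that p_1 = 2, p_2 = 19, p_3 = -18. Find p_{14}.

Write the equations: A + B - 2C = 2; 2A + B + 4C = 19; 3A + B - 8C = -18.
Subtracting the first from the second: A + 6C = 17.
Subtracting the second from the third: A - 12C = -37.
Solving: C = 3, A = -1, then B = 9.
So p_n = -1·n + 9 + 3·(-2)^n; at n=14 this is 49147.

49147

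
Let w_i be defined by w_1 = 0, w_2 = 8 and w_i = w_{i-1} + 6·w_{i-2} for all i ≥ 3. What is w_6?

w_3 = 8; w_4 = 56; w_5 = 104; w_6 = 440.
(Characteristic roots are 3 and -2.)

440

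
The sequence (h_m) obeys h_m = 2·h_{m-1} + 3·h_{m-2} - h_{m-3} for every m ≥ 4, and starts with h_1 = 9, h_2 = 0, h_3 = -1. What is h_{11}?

Step forward from the initial values:
h_4 = -11  h_5 = -25  h_6 = -82  h_7 = -228  h_8 = -677  h_9 = -1956  h_{10} = -5715  h_{11} = -16621.

-16621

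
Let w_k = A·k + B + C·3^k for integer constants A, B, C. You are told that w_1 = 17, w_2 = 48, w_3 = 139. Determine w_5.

1221

Plug in k = 1, 2, 3: A + B + 3C = 17; 2A + B + 9C = 48; 3A + B + 27C = 139.
Subtracting the first from the second: A + 6C = 31.
Subtracting the second from the third: A + 18C = 91.
Solving: C = 5, A = 1, then B = 1.
Therefore w_5 = 5 + 1 + 5·243 = 1221.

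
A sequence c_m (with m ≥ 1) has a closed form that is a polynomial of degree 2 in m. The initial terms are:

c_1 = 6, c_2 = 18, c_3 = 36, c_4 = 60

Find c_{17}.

918

1st diffs: 12, 18, 24.
2nd diffs: 6, 6 (constant).
Newton forward-difference form: c_m = 6 + 12·C(m-1,1) + 6·C(m-1,2).
At m = 17: m-1 = 16, so c_{17} = 6 + 192 + 720 = 918.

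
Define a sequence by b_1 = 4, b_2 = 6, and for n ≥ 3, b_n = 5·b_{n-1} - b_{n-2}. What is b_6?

2846

Applying the relation repeatedly:
b_3 = 26, b_4 = 124, b_5 = 594, b_6 = 2846.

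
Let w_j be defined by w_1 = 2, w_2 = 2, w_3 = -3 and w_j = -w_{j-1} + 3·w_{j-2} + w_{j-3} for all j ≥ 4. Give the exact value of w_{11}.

Applying the relation repeatedly:
w_4 = 11;  w_5 = -18;  w_6 = 48;  w_7 = -91;  w_8 = 217;  w_9 = -442;  w_{10} = 1002;  w_{11} = -2111.

-2111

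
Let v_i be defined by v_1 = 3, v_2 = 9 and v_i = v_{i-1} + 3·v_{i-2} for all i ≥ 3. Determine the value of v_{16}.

Compute successive terms:
v_3 = 18  v_4 = 45  v_5 = 99  …  v_{13} = 79587  v_{14} = 183321  v_{15} = 422082  v_{16} = 972045.

972045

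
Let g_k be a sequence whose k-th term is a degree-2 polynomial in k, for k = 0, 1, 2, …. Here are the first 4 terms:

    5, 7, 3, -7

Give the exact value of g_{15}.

-595

1st diffs: 2, -4, -10.
2nd diffs: -6, -6 (constant).
So g_k = -3k^2 + 5k + 5.
Evaluating at k = 15 gives g_{15} = -595.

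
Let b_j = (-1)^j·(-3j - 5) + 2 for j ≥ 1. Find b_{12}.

-39

(-1)^12 = 1; -3j - 5 at j=12 is -41; so b_{12} = -39.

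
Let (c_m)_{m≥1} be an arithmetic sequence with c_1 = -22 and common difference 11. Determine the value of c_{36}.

363

c_m = -22 + (m - 1)·11.
c_{36} = -22 + 35·11 = 363.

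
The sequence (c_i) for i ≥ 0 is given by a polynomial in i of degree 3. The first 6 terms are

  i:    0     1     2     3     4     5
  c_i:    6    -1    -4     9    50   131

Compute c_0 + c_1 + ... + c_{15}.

1st diffs: -7, -3, 13, 41, 81.
2nd diffs: 4, 16, 28, 40.
3rd diffs: 12, 12, 12 (constant).
So c_i = 2i^3 - 4i^2 - 5i + 6.
Continuing: …, 264, 461, 734, 1095, …, c_{15} = 5781.
Summing i = 0..15 (16 terms) gives 23336.

23336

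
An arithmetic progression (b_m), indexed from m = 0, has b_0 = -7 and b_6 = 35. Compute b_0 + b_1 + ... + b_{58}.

11564

Common difference d = (35 - (-7)) / (6 - 0) = 7.
b_m = -7 + (m - 0)·7.
b_{58} = 399; S = 59·(-7 + 399)/2 = 11564.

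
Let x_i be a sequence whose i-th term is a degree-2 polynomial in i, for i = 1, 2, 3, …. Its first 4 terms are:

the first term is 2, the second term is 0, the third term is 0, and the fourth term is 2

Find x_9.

1st diffs: -2, 0, 2.
2nd diffs: 2, 2 (constant).
Newton forward-difference form: x_i = 2 + (-2)·C(i-1,1) + 2·C(i-1,2).
At i = 9: i-1 = 8, so x_9 = 2 - 16 + 56 = 42.

42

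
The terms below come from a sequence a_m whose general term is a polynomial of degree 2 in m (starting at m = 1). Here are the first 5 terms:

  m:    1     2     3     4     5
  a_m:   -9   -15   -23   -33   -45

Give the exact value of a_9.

1st diffs: -6, -8, -10, -12.
2nd diffs: -2, -2, -2 (constant).
So a_m = -m^2 - 3m - 5.
Evaluating at m = 9 gives a_9 = -113.

-113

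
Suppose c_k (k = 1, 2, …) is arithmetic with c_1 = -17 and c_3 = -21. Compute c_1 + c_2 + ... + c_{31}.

Common difference d = (-21 - (-17)) / (3 - 1) = -2.
c_k = -17 + (k - 1)·(-2).
c_{31} = -77; S = 31·(-17 + (-77))/2 = -1457.

-1457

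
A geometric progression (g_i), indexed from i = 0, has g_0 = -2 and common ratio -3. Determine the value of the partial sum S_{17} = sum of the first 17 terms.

g_i = (-2)·(-3)^(i-0).
S = (-2)·((-3)^17 - 1)/(-3 - 1) = (-2)·(-129140163 - 1)/(-4) = -64570082.

-64570082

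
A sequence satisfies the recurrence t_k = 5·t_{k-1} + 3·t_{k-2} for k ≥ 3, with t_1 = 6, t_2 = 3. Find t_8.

t_3 = 33, t_4 = 174, t_5 = 969, t_6 = 5367, t_7 = 29742, t_8 = 164811.

164811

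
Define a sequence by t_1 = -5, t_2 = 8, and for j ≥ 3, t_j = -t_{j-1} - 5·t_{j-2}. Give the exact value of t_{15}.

-387503

Applying the relation repeatedly:
t_3 = 17;  t_4 = -57;  t_5 = -28;  …;  t_{12} = -7527;  t_{13} = 87467;  t_{14} = -49832;  t_{15} = -387503.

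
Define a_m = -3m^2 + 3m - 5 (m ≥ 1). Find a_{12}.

a_{12} = -3·12^2 + 3·12 - 5 = -401.

-401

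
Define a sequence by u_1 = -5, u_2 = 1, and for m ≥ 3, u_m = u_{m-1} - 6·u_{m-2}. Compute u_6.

u_3 = 31; u_4 = 25; u_5 = -161; u_6 = -311.

-311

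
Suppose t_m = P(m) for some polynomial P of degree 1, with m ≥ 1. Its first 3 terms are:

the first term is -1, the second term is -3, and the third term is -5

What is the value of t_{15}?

-29

1st diffs: -2, -2 (constant).
So t_m = -2m + 1.
Evaluating at m = 15 gives t_{15} = -29.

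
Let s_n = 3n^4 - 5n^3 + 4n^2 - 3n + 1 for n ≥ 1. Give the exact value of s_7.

5664

s_7 = 3·7^4 - 5·7^3 + 4·7^2 - 3·7 + 1 = 5664.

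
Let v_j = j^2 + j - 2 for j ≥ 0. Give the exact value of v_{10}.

108

v_{10} = 1·10^2 + 1·10 - 2 = 108.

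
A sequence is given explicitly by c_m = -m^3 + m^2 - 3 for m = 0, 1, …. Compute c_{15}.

c_{15} = -1·15^3 + 1·15^2 - 3 = -3153.

-3153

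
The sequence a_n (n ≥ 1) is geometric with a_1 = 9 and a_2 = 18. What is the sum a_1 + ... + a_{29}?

4831838199

Common ratio r = 2.
a_n = 9·2^(n-1).
S = 9·(2^29 - 1)/(2 - 1) = 9·(536870912 - 1)/(1) = 4831838199.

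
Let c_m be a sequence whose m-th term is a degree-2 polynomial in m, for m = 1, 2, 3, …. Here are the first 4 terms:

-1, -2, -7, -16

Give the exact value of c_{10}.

-154

1st diffs: -1, -5, -9.
2nd diffs: -4, -4 (constant).
So c_m = -2m^2 + 5m - 4.
Evaluating at m = 10 gives c_{10} = -154.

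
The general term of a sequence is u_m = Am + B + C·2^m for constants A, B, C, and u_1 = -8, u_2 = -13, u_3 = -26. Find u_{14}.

At m = 1, 2, 3: A + B + 2C = -8; 2A + B + 4C = -13; 3A + B + 8C = -26.
Subtracting the first from the second: A + 2C = -5.
Subtracting the second from the third: A + 4C = -13.
Solving: C = -4, A = 3, then B = -3.
So u_m = 3·m + (-3) + (-4)·2^m; at m=14 this is -65497.

-65497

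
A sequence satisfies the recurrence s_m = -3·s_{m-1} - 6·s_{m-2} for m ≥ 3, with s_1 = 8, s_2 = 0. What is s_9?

Compute successive terms:
s_3 = -48  s_4 = 144  s_5 = -144  s_6 = -432  s_7 = 2160  s_8 = -3888  s_9 = -1296.

-1296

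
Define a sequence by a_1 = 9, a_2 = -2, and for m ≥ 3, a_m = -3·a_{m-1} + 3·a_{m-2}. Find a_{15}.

Iterate the recurrence:
a_3 = 33;  a_4 = -105;  a_5 = 414;  …;  a_{12} = -4630365;  a_{13} = 17555049;  a_{14} = -66556242;  a_{15} = 252333873.

252333873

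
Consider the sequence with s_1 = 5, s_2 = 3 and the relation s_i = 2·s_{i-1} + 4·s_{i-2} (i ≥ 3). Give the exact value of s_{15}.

Step forward from the initial values:
s_3 = 26  s_4 = 64  s_5 = 232  …  s_{12} = 836608  s_{13} = 2707456  s_{14} = 8761344  s_{15} = 28352512.

28352512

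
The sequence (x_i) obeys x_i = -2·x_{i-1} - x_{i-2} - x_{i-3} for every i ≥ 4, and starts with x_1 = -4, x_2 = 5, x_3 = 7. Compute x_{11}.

Compute successive terms:
x_4 = -15  x_5 = 18  x_6 = -28  x_7 = 53  x_8 = -96  x_9 = 167  x_{10} = -291  x_{11} = 511.

511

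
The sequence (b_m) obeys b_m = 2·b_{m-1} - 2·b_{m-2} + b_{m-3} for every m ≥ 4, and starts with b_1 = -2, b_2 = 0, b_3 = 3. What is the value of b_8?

Iterate the recurrence:
b_4 = 4, b_5 = 2, b_6 = -1, b_7 = -2, b_8 = 0.

0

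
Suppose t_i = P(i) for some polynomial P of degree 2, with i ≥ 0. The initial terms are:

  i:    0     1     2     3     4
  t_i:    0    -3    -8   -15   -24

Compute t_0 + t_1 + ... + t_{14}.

-1225

1st diffs: -3, -5, -7, -9.
2nd diffs: -2, -2, -2 (constant).
Newton forward-difference form: t_i = (-3)·C(i,1) + (-2)·C(i,2).
Continuing: …, -35, -48, -63, -80, …, t_{14} = -224.
Summing i = 0..14 (15 terms) gives -1225.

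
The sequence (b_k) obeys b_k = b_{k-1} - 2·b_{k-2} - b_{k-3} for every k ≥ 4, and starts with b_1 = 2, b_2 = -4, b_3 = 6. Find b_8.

b_4 = 12;  b_5 = 4;  b_6 = -26;  b_7 = -46;  b_8 = 2.

2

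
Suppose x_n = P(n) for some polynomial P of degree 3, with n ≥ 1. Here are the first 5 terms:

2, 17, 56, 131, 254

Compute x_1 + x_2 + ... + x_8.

1st diffs: 15, 39, 75, 123.
2nd diffs: 24, 36, 48.
3rd diffs: 12, 12 (constant).
So x_n = 2n^3 + n - 1.
Continuing: 437, 692, 1031.
Summing n = 1..8 (8 terms) gives 2620.

2620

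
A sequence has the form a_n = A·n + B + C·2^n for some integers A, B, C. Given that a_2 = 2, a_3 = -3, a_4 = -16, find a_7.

The three given values yield: 2A + B + 4C = 2; 3A + B + 8C = -3; 4A + B + 16C = -16.
Subtracting the first from the second: A + 4C = -5.
Subtracting the second from the third: A + 8C = -13.
Solving: C = -2, A = 3, then B = 4.
So a_n = 3·n + 4 + (-2)·2^n; at n=7 this is -231.

-231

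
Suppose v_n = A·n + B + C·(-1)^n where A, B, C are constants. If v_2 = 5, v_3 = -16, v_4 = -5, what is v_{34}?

-155

The three given values yield: 2A + B + C = 5; 3A + B - C = -16; 4A + B + C = -5.
Subtracting the first from the second: A - 2C = -21.
Subtracting the second from the third: A + 2C = 11.
Solving: C = 8, A = -5, then B = 7.
So v_n = -5·n + 7 + 8·(-1)^n; at n=34 this is -155.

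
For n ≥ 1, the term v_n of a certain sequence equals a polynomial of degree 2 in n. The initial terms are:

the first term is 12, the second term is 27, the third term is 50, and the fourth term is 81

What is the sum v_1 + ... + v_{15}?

1st diffs: 15, 23, 31.
2nd diffs: 8, 8 (constant).
Newton forward-difference form: v_n = 12 + 15·C(n-1,1) + 8·C(n-1,2).
Continuing: …, 120, 167, 222, 285, …, v_{15} = 950.
Summing n = 1..15 (15 terms) gives 5395.

5395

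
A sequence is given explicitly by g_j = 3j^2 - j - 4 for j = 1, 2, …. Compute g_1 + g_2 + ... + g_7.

Over j = 1..7: Σj = 28, Σj² = 140.
Total = (3)·140 + (-1)·28 + (-4)·7 = 364.

364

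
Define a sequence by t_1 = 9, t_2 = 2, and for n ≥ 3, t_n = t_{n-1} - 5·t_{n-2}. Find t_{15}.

Step forward from the initial values:
t_3 = -43; t_4 = -53; t_5 = 162; …; t_{12} = -44933; t_{13} = -119943; t_{14} = 104722; t_{15} = 704437.

704437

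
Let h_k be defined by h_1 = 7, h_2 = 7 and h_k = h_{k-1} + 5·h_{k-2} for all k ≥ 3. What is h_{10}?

Compute successive terms:
h_3 = 42  h_4 = 77  h_5 = 287  h_6 = 672  h_7 = 2107  h_8 = 5467  h_9 = 16002  h_{10} = 43337.

43337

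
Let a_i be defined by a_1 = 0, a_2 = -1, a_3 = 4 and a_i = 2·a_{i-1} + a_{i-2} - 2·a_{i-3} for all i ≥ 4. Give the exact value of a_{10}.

Compute successive terms:
a_4 = 7;  a_5 = 20;  a_6 = 39;  a_7 = 84;  a_8 = 167;  a_9 = 340;  a_{10} = 679.

679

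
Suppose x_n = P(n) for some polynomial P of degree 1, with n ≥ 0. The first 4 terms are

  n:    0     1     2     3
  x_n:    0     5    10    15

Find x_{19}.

95

1st diffs: 5, 5, 5 (constant).
So x_n = 5n.
Evaluating at n = 19 gives x_{19} = 95.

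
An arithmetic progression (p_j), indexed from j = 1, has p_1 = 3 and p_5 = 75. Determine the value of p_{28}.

489

Common difference d = (75 - 3) / (5 - 1) = 18.
p_j = 3 + (j - 1)·18.
p_{28} = 3 + 27·18 = 489.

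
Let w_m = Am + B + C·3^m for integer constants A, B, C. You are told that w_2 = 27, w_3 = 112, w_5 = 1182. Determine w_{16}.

215233517

The three given values yield: 2A + B + 9C = 27; 3A + B + 27C = 112; 5A + B + 243C = 1182.
Subtracting the first from the second: A + 18C = 85.
Subtracting the second from the third: 2A + 216C = 1070.
Solving: C = 5, A = -5, then B = -8.
Therefore w_{16} = -80 + (-8) + 5·43046721 = 215233517.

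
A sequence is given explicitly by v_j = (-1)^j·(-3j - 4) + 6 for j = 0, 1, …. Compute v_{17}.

(-1)^17 = -1; -3j - 4 at j=17 is -55; so v_{17} = 61.

61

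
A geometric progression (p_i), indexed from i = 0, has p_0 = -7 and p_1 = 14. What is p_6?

Common ratio r = -2.
p_i = (-7)·(-2)^(i-0).
p_6 = (-7)·(-2)^6 = -448.

-448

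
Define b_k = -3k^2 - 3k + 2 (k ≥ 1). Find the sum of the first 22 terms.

-12100

Over k = 1..22: Σk = 253, Σk² = 3795.
Total = (-3)·3795 + (-3)·253 + (2)·22 = -12100.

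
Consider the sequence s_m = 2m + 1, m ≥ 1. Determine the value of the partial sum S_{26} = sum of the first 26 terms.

Over m = 1..26: Σm = 351.
Total = (2)·351 + (1)·26 = 728.

728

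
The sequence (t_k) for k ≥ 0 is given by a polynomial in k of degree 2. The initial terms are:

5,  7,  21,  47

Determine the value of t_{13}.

967

1st diffs: 2, 14, 26.
2nd diffs: 12, 12 (constant).
Newton forward-difference form: t_k = 5 + 2·C(k,1) + 12·C(k,2).
At k = 13: k = 13, so t_{13} = 5 + 26 + 936 = 967.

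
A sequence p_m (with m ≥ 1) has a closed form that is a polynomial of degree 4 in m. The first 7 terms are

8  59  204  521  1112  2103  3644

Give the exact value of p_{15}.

1st diffs: 51, 145, 317, 591, 991, 1541.
2nd diffs: 94, 172, 274, 400, 550.
3rd diffs: 78, 102, 126, 150.
4th diffs: 24, 24, 24 (constant).
So p_m = m^4 + 3m^3 + 4m^2 + 3m - 3.
Evaluating at m = 15 gives p_{15} = 61692.

61692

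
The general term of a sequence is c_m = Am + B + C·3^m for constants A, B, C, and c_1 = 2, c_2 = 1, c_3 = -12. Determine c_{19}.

-1162261372

Plug in m = 1, 2, 3: A + B + 3C = 2; 2A + B + 9C = 1; 3A + B + 27C = -12.
Subtracting the first from the second: A + 6C = -1.
Subtracting the second from the third: A + 18C = -13.
Solving: C = -1, A = 5, then B = 0.
So c_m = 5·m + 0 + (-1)·3^m; at m=19 this is -1162261372.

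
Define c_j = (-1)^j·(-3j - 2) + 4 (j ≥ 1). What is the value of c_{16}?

(-1)^16 = 1; -3j - 2 at j=16 is -50; so c_{16} = -46.

-46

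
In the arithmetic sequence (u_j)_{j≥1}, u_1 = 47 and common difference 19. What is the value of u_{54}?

u_j = 47 + (j - 1)·19.
u_{54} = 47 + 53·19 = 1054.

1054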